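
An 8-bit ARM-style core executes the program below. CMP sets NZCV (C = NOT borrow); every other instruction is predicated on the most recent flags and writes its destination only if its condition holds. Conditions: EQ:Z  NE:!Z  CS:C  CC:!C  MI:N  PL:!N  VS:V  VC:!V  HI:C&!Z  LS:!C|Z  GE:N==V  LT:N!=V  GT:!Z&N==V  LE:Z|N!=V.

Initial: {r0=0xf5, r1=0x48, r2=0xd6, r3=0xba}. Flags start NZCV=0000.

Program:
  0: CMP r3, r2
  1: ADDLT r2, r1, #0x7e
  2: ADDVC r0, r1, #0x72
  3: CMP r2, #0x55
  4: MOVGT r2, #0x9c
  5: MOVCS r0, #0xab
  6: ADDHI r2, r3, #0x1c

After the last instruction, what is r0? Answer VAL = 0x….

0: ✓ CMP  NZCV=1000
1: ✓ ADDLT  r2←0xc6
2: ✓ ADDVC  r0←0xba
3: ✓ CMP  NZCV=0011
4: · MOVGT
5: ✓ MOVCS  r0←0xab
6: ✓ ADDHI  r2←0xd6

VAL = 0xab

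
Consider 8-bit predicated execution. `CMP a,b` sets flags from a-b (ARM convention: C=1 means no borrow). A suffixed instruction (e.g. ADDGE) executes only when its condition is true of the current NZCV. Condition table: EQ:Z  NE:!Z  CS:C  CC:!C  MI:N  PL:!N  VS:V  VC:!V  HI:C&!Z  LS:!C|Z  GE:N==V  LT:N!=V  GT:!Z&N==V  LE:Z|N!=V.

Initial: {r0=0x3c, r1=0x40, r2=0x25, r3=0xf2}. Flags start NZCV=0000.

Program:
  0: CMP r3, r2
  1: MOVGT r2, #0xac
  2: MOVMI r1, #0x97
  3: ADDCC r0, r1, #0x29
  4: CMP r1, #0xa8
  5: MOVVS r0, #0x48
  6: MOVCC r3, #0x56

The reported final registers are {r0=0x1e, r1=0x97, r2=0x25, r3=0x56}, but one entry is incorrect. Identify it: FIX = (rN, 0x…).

FIX = (r0, 0x3c)

[0] flags=1010 → (cmp)
[1] flags=1010 GT?F → skip
[2] flags=1010 MI?T → r1=0x97
[3] flags=1010 CC?F → skip
[4] flags=1000 → (cmp)
[5] flags=1000 VS?F → skip
[6] flags=1000 CC?T → r3=0x56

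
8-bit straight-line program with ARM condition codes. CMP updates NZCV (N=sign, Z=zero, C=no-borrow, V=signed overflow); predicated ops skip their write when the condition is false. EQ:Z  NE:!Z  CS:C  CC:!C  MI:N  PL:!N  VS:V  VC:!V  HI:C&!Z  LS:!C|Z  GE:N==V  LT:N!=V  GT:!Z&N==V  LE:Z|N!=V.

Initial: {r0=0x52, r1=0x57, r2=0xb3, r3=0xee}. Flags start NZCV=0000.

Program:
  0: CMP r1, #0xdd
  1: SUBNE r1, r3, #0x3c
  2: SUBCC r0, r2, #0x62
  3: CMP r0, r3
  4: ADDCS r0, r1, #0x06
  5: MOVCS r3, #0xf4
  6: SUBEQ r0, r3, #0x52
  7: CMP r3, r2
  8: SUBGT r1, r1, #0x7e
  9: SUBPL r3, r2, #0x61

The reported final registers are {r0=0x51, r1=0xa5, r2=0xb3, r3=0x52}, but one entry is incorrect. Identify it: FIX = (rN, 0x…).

0: ✓ CMP  NZCV=0000
1: ✓ SUBNE  r1←0xb2
2: ✓ SUBCC  r0←0x51
3: ✓ CMP  NZCV=0000
4: · ADDCS
5: · MOVCS
6: · SUBEQ
7: ✓ CMP  NZCV=0010
8: ✓ SUBGT  r1←0x34
9: ✓ SUBPL  r3←0x52

FIX = (r1, 0x34)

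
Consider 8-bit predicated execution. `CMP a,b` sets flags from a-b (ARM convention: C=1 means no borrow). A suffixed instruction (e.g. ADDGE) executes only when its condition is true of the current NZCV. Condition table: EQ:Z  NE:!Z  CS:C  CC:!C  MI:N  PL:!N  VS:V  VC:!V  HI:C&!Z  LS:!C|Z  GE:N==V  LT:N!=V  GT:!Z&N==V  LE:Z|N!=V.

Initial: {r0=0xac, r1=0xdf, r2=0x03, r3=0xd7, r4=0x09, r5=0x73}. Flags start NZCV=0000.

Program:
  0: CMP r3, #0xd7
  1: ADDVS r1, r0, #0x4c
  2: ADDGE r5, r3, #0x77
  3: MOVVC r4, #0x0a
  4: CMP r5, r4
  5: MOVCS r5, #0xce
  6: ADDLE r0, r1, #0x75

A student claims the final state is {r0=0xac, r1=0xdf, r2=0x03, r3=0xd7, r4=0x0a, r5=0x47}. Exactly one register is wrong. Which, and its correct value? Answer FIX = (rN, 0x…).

[0] flags=0110 → (cmp)
[1] flags=0110 VS?F → skip
[2] flags=0110 GE?T → r5=0x4e
[3] flags=0110 VC?T → r4=0x0a
[4] flags=0010 → (cmp)
[5] flags=0010 CS?T → r5=0xce
[6] flags=0010 LE?F → skip

FIX = (r5, 0xce)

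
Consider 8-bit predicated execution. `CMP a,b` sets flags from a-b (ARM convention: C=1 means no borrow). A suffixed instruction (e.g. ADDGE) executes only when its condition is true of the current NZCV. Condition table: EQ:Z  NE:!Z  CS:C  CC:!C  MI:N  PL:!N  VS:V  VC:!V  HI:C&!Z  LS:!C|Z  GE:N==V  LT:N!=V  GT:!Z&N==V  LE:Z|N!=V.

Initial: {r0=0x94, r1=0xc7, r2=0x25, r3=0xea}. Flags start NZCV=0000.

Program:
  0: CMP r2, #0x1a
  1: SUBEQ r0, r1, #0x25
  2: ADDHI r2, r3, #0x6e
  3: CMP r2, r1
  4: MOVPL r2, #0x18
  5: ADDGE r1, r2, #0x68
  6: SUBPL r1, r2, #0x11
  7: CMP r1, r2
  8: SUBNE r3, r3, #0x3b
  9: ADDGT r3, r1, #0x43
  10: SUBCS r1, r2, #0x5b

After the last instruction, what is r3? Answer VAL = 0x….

0: ✓ CMP  NZCV=0010
1: · SUBEQ
2: ✓ ADDHI  r2←0x58
3: ✓ CMP  NZCV=1001
4: · MOVPL
5: ✓ ADDGE  r1←0xc0
6: · SUBPL
7: ✓ CMP  NZCV=0011
8: ✓ SUBNE  r3←0xaf
9: · ADDGT
10: ✓ SUBCS  r1←0xfd

VAL = 0xaf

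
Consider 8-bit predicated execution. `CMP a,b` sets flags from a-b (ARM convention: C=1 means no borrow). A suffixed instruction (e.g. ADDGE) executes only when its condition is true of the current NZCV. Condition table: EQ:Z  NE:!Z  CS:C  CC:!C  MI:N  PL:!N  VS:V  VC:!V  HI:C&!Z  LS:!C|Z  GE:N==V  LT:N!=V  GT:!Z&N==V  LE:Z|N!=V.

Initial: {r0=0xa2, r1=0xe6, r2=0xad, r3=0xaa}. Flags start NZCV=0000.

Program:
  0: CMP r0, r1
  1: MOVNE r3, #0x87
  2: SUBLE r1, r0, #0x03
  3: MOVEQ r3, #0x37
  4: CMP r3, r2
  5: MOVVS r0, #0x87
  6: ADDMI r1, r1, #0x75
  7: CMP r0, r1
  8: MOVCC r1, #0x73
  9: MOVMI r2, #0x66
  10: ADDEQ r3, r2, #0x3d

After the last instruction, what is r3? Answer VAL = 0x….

0: ✓ CMP  NZCV=1000
1: ✓ MOVNE  r3←0x87
2: ✓ SUBLE  r1←0x9f
3: · MOVEQ
4: ✓ CMP  NZCV=1000
5: · MOVVS
6: ✓ ADDMI  r1←0x14
7: ✓ CMP  NZCV=1010
8: · MOVCC
9: ✓ MOVMI  r2←0x66
10: · ADDEQ

VAL = 0x87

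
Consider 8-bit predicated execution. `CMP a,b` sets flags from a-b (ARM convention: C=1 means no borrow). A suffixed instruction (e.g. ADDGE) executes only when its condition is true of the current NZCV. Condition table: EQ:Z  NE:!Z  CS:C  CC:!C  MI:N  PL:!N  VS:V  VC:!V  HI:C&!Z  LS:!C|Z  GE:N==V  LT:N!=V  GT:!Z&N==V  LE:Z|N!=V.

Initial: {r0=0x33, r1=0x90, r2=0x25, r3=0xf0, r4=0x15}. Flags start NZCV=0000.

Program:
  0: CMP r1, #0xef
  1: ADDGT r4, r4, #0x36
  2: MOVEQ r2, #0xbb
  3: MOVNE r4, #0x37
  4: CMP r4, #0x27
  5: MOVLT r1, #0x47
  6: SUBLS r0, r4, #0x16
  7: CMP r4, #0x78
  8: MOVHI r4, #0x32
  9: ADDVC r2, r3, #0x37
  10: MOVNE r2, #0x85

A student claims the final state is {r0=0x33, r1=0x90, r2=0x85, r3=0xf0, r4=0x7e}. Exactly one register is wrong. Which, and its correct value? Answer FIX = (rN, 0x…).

0: ✓ CMP  NZCV=1000
1: · ADDGT
2: · MOVEQ
3: ✓ MOVNE  r4←0x37
4: ✓ CMP  NZCV=0010
5: · MOVLT
6: · SUBLS
7: ✓ CMP  NZCV=1000
8: · MOVHI
9: ✓ ADDVC  r2←0x27
10: ✓ MOVNE  r2←0x85

FIX = (r4, 0x37)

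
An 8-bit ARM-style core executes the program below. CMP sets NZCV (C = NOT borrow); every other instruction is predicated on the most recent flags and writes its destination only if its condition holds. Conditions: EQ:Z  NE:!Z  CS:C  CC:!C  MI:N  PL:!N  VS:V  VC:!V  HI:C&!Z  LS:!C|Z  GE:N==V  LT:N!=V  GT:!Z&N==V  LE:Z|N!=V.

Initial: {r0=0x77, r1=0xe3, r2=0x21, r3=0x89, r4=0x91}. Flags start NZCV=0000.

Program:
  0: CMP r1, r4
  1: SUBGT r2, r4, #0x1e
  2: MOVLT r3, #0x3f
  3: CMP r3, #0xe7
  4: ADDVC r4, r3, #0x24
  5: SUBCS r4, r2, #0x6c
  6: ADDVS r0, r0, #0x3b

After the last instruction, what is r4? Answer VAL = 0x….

[0] flags=0010 → (cmp)
[1] flags=0010 GT?T → r2=0x73
[2] flags=0010 LT?F → skip
[3] flags=1000 → (cmp)
[4] flags=1000 VC?T → r4=0xad
[5] flags=1000 CS?F → skip
[6] flags=1000 VS?F → skip

VAL = 0xad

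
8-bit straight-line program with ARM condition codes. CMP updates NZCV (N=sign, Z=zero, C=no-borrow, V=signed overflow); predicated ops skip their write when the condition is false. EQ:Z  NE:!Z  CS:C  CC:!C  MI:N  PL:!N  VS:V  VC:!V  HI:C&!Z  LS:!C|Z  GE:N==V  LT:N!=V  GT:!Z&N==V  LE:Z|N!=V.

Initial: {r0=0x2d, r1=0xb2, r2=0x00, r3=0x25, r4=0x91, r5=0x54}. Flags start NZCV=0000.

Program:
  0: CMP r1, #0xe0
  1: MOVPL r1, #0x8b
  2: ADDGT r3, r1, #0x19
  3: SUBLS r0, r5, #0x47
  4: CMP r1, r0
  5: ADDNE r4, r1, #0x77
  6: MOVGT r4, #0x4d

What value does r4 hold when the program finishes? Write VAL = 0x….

0: ✓ CMP  NZCV=1000
1: · MOVPL
2: · ADDGT
3: ✓ SUBLS  r0←0x0d
4: ✓ CMP  NZCV=1010
5: ✓ ADDNE  r4←0x29
6: · MOVGT

VAL = 0x29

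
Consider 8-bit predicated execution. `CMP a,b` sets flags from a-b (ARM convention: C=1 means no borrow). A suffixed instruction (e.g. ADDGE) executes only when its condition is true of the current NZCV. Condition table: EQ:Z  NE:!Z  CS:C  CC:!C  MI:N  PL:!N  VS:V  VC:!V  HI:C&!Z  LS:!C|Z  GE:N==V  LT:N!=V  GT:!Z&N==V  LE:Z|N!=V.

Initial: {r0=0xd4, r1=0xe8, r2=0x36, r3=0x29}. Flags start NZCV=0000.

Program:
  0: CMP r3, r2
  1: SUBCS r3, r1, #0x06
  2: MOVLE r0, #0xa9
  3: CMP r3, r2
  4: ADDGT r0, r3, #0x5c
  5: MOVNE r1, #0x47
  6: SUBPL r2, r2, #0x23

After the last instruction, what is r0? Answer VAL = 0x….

VAL = 0xa9

[0] flags=1000 → (cmp)
[1] flags=1000 CS?F → skip
[2] flags=1000 LE?T → r0=0xa9
[3] flags=1000 → (cmp)
[4] flags=1000 GT?F → skip
[5] flags=1000 NE?T → r1=0x47
[6] flags=1000 PL?F → skip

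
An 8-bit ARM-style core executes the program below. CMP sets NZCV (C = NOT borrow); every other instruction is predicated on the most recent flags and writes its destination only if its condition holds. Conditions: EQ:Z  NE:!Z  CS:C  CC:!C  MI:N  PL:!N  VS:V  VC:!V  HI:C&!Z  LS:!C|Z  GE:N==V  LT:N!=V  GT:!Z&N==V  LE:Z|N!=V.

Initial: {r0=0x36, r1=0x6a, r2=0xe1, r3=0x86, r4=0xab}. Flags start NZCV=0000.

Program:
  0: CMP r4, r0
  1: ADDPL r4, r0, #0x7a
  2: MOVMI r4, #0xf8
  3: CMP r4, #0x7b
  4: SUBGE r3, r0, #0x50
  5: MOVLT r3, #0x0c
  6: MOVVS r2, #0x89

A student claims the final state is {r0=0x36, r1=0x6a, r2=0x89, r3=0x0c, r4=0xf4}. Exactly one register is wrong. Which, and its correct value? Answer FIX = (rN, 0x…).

FIX = (r4, 0xb0)

[0] flags=0011 → (cmp)
[1] flags=0011 PL?T → r4=0xb0
[2] flags=0011 MI?F → skip
[3] flags=0011 → (cmp)
[4] flags=0011 GE?F → skip
[5] flags=0011 LT?T → r3=0x0c
[6] flags=0011 VS?T → r2=0x89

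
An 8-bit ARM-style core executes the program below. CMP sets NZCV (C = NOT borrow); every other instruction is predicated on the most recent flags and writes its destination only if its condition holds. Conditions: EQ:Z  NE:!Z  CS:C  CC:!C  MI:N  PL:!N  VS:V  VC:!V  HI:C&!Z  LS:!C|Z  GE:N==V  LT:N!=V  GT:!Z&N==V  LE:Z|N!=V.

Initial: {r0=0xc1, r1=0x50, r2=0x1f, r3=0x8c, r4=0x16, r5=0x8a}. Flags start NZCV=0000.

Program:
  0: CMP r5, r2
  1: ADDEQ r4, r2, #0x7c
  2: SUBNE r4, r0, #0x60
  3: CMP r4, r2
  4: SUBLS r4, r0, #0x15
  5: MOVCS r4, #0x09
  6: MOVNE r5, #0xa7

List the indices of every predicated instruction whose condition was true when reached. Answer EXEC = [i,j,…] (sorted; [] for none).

EXEC = [2,5,6]

0: ✓ CMP  NZCV=0011
1: · ADDEQ
2: ✓ SUBNE  r4←0x61
3: ✓ CMP  NZCV=0010
4: · SUBLS
5: ✓ MOVCS  r4←0x09
6: ✓ MOVNE  r5←0xa7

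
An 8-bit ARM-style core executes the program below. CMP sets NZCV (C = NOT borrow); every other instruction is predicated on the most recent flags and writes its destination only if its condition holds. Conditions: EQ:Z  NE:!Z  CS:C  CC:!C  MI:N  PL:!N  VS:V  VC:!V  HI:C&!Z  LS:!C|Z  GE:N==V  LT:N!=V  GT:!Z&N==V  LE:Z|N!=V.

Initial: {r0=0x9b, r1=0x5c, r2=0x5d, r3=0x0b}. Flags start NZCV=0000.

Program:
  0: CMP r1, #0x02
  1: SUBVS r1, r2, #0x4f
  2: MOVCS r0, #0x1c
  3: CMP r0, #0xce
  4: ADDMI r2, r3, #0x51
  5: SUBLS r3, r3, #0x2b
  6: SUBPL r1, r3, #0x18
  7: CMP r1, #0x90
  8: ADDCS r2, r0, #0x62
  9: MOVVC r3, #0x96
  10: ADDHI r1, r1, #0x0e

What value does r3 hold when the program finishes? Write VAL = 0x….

[0] flags=0010 → (cmp)
[1] flags=0010 VS?F → skip
[2] flags=0010 CS?T → r0=0x1c
[3] flags=0000 → (cmp)
[4] flags=0000 MI?F → skip
[5] flags=0000 LS?T → r3=0xe0
[6] flags=0000 PL?T → r1=0xc8
[7] flags=0010 → (cmp)
[8] flags=0010 CS?T → r2=0x7e
[9] flags=0010 VC?T → r3=0x96
[10] flags=0010 HI?T → r1=0xd6

VAL = 0x96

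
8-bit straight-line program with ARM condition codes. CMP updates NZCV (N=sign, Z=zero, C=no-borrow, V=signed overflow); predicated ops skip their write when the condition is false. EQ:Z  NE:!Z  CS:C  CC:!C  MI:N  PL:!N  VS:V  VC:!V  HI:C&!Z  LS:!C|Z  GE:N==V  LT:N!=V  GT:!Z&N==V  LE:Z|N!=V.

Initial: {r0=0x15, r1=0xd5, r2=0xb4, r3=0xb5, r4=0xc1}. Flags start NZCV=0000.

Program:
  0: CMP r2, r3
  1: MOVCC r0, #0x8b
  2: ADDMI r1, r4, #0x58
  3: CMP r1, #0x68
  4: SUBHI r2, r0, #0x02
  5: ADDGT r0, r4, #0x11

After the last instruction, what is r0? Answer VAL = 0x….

[0] flags=1000 → (cmp)
[1] flags=1000 CC?T → r0=0x8b
[2] flags=1000 MI?T → r1=0x19
[3] flags=1000 → (cmp)
[4] flags=1000 HI?F → skip
[5] flags=1000 GT?F → skip

VAL = 0x8b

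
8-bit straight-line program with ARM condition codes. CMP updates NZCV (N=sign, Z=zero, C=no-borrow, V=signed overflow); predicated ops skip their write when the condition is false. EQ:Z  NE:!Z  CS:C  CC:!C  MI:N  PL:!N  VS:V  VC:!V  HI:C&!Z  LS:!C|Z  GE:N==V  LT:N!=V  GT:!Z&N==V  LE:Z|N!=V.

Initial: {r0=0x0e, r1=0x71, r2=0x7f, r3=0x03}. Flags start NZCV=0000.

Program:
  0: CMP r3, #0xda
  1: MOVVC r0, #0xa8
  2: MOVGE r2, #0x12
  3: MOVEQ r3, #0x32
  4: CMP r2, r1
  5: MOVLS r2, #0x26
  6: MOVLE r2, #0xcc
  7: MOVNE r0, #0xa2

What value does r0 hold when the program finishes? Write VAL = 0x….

[0] flags=0000 → (cmp)
[1] flags=0000 VC?T → r0=0xa8
[2] flags=0000 GE?T → r2=0x12
[3] flags=0000 EQ?F → skip
[4] flags=1000 → (cmp)
[5] flags=1000 LS?T → r2=0x26
[6] flags=1000 LE?T → r2=0xcc
[7] flags=1000 NE?T → r0=0xa2

VAL = 0xa2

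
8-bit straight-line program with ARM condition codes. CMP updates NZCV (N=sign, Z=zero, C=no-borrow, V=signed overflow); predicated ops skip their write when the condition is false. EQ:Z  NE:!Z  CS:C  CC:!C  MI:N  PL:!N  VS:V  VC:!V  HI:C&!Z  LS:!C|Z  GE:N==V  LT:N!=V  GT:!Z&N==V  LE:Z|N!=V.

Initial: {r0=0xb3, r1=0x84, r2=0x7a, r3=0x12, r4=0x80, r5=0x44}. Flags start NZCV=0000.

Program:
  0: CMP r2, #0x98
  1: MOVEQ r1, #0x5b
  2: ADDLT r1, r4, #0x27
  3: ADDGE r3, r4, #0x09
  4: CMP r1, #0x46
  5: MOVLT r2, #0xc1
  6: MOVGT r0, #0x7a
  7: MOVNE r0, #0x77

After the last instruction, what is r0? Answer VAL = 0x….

[0] flags=1001 → (cmp)
[1] flags=1001 EQ?F → skip
[2] flags=1001 LT?F → skip
[3] flags=1001 GE?T → r3=0x89
[4] flags=0011 → (cmp)
[5] flags=0011 LT?T → r2=0xc1
[6] flags=0011 GT?F → skip
[7] flags=0011 NE?T → r0=0x77

VAL = 0x77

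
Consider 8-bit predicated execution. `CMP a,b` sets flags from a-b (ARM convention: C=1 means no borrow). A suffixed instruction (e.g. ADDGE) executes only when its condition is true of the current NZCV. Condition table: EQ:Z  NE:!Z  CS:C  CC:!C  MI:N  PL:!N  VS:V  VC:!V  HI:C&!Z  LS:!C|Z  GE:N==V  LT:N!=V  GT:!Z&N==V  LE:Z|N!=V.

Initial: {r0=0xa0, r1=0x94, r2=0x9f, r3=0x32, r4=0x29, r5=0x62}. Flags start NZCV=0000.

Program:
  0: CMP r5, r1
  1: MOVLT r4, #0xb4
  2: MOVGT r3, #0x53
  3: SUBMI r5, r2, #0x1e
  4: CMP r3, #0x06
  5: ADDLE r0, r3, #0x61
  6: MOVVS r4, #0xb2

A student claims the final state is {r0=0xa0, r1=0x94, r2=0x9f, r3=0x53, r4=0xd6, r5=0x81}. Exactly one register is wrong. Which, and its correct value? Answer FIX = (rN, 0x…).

0: ✓ CMP  NZCV=1001
1: · MOVLT
2: ✓ MOVGT  r3←0x53
3: ✓ SUBMI  r5←0x81
4: ✓ CMP  NZCV=0010
5: · ADDLE
6: · MOVVS

FIX = (r4, 0x29)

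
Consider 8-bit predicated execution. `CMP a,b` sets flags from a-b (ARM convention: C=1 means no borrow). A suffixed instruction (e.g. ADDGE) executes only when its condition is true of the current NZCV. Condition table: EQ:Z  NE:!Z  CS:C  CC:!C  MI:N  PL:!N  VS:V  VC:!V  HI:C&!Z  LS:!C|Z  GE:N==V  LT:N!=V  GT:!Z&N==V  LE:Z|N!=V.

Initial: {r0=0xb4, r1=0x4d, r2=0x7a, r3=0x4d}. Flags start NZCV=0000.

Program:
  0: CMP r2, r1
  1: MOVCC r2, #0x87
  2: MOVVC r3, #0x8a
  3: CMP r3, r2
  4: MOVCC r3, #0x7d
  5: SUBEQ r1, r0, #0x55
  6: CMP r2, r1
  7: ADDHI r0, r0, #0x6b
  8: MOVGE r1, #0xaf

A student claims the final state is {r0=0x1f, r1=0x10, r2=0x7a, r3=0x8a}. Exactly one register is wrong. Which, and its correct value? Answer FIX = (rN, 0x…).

[0] flags=0010 → (cmp)
[1] flags=0010 CC?F → skip
[2] flags=0010 VC?T → r3=0x8a
[3] flags=0011 → (cmp)
[4] flags=0011 CC?F → skip
[5] flags=0011 EQ?F → skip
[6] flags=0010 → (cmp)
[7] flags=0010 HI?T → r0=0x1f
[8] flags=0010 GE?T → r1=0xaf

FIX = (r1, 0xaf)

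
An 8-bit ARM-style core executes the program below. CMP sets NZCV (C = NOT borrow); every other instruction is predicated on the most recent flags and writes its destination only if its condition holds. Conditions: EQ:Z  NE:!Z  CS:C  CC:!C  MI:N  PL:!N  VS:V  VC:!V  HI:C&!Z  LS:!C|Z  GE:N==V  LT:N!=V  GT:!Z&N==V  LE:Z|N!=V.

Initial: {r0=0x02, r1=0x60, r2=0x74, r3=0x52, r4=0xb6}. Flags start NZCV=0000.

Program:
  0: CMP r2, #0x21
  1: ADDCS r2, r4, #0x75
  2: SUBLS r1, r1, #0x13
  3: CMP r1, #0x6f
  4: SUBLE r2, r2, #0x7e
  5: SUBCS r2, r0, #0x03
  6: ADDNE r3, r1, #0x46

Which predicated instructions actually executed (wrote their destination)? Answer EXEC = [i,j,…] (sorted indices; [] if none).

EXEC = [1,4,6]

[0] flags=0010 → (cmp)
[1] flags=0010 CS?T → r2=0x2b
[2] flags=0010 LS?F → skip
[3] flags=1000 → (cmp)
[4] flags=1000 LE?T → r2=0xad
[5] flags=1000 CS?F → skip
[6] flags=1000 NE?T → r3=0xa6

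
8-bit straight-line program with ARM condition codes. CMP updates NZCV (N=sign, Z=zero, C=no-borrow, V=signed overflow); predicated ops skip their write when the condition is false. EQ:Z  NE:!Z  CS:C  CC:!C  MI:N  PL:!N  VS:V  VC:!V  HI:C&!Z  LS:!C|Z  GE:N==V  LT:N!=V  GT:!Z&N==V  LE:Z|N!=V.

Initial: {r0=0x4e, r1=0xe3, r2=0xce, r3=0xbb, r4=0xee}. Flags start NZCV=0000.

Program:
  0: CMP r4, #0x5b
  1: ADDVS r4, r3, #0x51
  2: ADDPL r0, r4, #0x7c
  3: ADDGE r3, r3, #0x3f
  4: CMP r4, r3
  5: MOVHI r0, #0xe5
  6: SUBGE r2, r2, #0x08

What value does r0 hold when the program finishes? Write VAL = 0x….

VAL = 0xe5

[0] flags=1010 → (cmp)
[1] flags=1010 VS?F → skip
[2] flags=1010 PL?F → skip
[3] flags=1010 GE?F → skip
[4] flags=0010 → (cmp)
[5] flags=0010 HI?T → r0=0xe5
[6] flags=0010 GE?T → r2=0xc6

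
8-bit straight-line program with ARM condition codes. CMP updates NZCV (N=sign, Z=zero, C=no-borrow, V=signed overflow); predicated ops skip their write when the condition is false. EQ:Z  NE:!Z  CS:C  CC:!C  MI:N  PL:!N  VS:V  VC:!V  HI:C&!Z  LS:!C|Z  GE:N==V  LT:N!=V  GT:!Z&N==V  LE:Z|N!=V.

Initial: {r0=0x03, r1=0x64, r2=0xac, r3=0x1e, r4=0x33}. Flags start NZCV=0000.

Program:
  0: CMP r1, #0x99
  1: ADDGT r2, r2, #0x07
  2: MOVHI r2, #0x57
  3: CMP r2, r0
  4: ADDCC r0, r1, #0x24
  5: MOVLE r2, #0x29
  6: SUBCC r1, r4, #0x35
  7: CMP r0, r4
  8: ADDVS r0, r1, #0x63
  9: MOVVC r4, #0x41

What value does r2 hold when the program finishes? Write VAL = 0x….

0: ✓ CMP  NZCV=1001
1: ✓ ADDGT  r2←0xb3
2: · MOVHI
3: ✓ CMP  NZCV=1010
4: · ADDCC
5: ✓ MOVLE  r2←0x29
6: · SUBCC
7: ✓ CMP  NZCV=1000
8: · ADDVS
9: ✓ MOVVC  r4←0x41

VAL = 0x29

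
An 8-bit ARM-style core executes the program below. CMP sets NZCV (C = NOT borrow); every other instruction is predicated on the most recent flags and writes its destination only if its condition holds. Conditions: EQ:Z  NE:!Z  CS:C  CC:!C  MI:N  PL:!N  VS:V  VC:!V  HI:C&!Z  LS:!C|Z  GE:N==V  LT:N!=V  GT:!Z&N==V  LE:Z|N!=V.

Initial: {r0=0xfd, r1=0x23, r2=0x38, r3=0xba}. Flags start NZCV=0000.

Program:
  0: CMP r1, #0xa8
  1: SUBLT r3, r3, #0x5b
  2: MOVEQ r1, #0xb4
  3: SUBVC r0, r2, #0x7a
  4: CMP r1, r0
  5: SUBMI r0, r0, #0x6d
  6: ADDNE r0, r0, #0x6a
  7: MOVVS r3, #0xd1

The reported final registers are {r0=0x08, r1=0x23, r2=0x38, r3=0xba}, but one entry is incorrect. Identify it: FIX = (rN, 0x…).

[0] flags=0000 → (cmp)
[1] flags=0000 LT?F → skip
[2] flags=0000 EQ?F → skip
[3] flags=0000 VC?T → r0=0xbe
[4] flags=0000 → (cmp)
[5] flags=0000 MI?F → skip
[6] flags=0000 NE?T → r0=0x28
[7] flags=0000 VS?F → skip

FIX = (r0, 0x28)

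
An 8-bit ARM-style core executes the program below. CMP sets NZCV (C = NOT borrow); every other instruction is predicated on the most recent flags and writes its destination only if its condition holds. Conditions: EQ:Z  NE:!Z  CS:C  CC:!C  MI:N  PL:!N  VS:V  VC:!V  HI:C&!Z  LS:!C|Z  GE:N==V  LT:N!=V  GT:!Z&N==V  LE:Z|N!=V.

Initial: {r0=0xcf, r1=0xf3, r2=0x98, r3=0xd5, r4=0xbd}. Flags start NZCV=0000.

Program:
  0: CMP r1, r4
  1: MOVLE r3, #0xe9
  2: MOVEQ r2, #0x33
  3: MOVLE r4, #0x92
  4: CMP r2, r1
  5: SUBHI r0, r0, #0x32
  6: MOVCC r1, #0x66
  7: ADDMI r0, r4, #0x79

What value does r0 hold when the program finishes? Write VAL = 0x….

VAL = 0x36

[0] flags=0010 → (cmp)
[1] flags=0010 LE?F → skip
[2] flags=0010 EQ?F → skip
[3] flags=0010 LE?F → skip
[4] flags=1000 → (cmp)
[5] flags=1000 HI?F → skip
[6] flags=1000 CC?T → r1=0x66
[7] flags=1000 MI?T → r0=0x36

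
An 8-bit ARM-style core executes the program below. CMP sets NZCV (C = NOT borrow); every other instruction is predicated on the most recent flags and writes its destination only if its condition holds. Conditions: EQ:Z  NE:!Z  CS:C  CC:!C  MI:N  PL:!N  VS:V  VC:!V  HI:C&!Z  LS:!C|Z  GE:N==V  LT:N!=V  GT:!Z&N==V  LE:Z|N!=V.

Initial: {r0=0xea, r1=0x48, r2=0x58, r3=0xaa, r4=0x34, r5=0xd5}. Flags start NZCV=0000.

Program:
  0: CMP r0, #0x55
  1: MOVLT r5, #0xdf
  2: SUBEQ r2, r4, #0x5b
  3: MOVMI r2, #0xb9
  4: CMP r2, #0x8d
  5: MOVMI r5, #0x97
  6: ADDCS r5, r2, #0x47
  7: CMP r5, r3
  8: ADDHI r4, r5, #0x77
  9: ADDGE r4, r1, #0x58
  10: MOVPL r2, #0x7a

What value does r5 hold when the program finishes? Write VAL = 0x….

VAL = 0x00

[0] flags=1010 → (cmp)
[1] flags=1010 LT?T → r5=0xdf
[2] flags=1010 EQ?F → skip
[3] flags=1010 MI?T → r2=0xb9
[4] flags=0010 → (cmp)
[5] flags=0010 MI?F → skip
[6] flags=0010 CS?T → r5=0x00
[7] flags=0000 → (cmp)
[8] flags=0000 HI?F → skip
[9] flags=0000 GE?T → r4=0xa0
[10] flags=0000 PL?T → r2=0x7a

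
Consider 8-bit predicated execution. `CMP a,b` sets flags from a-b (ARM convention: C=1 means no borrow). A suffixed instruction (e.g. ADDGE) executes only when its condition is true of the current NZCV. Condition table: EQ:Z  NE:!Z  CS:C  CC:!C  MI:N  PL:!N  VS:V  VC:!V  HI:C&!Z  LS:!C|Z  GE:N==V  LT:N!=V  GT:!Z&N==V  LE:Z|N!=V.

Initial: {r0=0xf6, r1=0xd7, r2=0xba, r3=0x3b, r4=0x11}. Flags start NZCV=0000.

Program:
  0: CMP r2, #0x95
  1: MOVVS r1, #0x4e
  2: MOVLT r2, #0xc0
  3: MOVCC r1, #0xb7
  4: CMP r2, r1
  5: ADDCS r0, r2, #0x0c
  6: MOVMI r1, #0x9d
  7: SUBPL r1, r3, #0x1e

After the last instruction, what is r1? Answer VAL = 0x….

[0] flags=0010 → (cmp)
[1] flags=0010 VS?F → skip
[2] flags=0010 LT?F → skip
[3] flags=0010 CC?F → skip
[4] flags=1000 → (cmp)
[5] flags=1000 CS?F → skip
[6] flags=1000 MI?T → r1=0x9d
[7] flags=1000 PL?F → skip

VAL = 0x9d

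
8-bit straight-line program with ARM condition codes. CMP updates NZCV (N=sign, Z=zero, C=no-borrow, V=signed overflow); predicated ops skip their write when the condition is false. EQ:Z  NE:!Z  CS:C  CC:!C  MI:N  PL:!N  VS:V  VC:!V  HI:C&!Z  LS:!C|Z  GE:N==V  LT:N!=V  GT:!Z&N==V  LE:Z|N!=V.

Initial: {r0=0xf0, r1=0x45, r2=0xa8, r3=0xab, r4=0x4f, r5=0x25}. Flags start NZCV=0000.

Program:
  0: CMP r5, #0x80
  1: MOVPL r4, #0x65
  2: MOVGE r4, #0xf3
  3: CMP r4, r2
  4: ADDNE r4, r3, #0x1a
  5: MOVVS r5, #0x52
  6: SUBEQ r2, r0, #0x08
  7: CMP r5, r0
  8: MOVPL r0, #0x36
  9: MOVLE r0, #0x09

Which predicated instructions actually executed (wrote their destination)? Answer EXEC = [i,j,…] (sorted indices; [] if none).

0: ✓ CMP  NZCV=1001
1: · MOVPL
2: ✓ MOVGE  r4←0xf3
3: ✓ CMP  NZCV=0010
4: ✓ ADDNE  r4←0xc5
5: · MOVVS
6: · SUBEQ
7: ✓ CMP  NZCV=0000
8: ✓ MOVPL  r0←0x36
9: · MOVLE

EXEC = [2,4,8]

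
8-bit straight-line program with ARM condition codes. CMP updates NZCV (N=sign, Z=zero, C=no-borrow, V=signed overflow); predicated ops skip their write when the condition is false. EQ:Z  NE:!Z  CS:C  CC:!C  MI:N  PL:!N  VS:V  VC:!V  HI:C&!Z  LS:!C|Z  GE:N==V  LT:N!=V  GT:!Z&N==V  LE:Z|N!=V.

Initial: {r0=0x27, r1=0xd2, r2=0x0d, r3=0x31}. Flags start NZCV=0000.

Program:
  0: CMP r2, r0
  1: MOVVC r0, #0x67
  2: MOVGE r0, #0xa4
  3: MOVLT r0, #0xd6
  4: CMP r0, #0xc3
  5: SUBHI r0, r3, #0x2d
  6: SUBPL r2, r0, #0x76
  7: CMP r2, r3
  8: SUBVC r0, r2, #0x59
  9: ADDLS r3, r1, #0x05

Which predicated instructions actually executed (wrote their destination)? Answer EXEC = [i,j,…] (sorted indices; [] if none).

EXEC = [1,3,5,6]

0: ✓ CMP  NZCV=1000
1: ✓ MOVVC  r0←0x67
2: · MOVGE
3: ✓ MOVLT  r0←0xd6
4: ✓ CMP  NZCV=0010
5: ✓ SUBHI  r0←0x04
6: ✓ SUBPL  r2←0x8e
7: ✓ CMP  NZCV=0011
8: · SUBVC
9: · ADDLS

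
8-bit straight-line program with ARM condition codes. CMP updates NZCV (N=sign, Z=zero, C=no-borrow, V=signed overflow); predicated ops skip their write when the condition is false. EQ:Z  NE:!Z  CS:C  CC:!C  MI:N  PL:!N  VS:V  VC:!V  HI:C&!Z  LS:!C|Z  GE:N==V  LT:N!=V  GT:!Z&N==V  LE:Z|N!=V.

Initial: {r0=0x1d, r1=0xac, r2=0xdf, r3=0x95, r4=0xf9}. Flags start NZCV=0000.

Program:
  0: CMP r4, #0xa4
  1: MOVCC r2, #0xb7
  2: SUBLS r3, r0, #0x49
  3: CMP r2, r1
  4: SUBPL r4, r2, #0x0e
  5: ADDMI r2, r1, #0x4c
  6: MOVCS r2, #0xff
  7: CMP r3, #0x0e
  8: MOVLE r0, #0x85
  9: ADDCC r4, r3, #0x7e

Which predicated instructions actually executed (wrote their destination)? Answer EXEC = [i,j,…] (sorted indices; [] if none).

[0] flags=0010 → (cmp)
[1] flags=0010 CC?F → skip
[2] flags=0010 LS?F → skip
[3] flags=0010 → (cmp)
[4] flags=0010 PL?T → r4=0xd1
[5] flags=0010 MI?F → skip
[6] flags=0010 CS?T → r2=0xff
[7] flags=1010 → (cmp)
[8] flags=1010 LE?T → r0=0x85
[9] flags=1010 CC?F → skip

EXEC = [4,6,8]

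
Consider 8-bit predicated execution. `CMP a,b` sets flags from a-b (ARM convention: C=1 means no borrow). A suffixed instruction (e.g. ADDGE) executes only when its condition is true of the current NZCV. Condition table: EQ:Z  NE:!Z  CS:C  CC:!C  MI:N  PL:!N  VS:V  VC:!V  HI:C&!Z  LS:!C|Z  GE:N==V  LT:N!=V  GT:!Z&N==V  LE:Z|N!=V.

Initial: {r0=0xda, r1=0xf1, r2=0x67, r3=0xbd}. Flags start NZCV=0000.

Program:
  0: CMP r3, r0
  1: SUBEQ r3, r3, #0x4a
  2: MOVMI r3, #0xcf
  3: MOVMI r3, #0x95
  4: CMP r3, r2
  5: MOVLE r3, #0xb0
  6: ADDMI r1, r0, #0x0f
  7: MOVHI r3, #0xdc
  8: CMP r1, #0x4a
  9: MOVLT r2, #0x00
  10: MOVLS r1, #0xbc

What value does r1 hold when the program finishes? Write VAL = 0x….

[0] flags=1000 → (cmp)
[1] flags=1000 EQ?F → skip
[2] flags=1000 MI?T → r3=0xcf
[3] flags=1000 MI?T → r3=0x95
[4] flags=0011 → (cmp)
[5] flags=0011 LE?T → r3=0xb0
[6] flags=0011 MI?F → skip
[7] flags=0011 HI?T → r3=0xdc
[8] flags=1010 → (cmp)
[9] flags=1010 LT?T → r2=0x00
[10] flags=1010 LS?F → skip

VAL = 0xf1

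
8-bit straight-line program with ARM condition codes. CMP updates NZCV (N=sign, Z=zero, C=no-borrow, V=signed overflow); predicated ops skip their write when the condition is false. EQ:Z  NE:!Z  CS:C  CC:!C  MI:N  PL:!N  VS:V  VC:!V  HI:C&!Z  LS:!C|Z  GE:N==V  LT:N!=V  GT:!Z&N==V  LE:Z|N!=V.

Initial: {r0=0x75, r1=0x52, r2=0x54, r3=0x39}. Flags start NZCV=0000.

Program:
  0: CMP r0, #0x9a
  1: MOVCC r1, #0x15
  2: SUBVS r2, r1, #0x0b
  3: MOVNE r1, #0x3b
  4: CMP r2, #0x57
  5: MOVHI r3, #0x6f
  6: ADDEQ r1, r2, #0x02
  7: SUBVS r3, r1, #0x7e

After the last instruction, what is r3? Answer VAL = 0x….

0: ✓ CMP  NZCV=1001
1: ✓ MOVCC  r1←0x15
2: ✓ SUBVS  r2←0x0a
3: ✓ MOVNE  r1←0x3b
4: ✓ CMP  NZCV=1000
5: · MOVHI
6: · ADDEQ
7: · SUBVS

VAL = 0x39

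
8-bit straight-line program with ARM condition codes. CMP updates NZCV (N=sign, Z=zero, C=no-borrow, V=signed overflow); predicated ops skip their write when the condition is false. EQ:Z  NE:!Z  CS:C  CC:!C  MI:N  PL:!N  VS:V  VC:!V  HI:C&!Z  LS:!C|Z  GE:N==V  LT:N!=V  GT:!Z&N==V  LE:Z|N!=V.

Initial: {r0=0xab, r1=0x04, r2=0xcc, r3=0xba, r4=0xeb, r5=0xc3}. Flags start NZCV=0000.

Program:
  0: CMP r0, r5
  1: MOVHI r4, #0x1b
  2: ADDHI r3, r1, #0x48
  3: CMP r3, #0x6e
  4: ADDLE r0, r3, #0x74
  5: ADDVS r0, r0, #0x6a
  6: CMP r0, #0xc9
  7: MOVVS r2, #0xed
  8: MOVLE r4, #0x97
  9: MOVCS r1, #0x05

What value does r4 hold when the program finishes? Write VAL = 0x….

0: ✓ CMP  NZCV=1000
1: · MOVHI
2: · ADDHI
3: ✓ CMP  NZCV=0011
4: ✓ ADDLE  r0←0x2e
5: ✓ ADDVS  r0←0x98
6: ✓ CMP  NZCV=1000
7: · MOVVS
8: ✓ MOVLE  r4←0x97
9: · MOVCS

VAL = 0x97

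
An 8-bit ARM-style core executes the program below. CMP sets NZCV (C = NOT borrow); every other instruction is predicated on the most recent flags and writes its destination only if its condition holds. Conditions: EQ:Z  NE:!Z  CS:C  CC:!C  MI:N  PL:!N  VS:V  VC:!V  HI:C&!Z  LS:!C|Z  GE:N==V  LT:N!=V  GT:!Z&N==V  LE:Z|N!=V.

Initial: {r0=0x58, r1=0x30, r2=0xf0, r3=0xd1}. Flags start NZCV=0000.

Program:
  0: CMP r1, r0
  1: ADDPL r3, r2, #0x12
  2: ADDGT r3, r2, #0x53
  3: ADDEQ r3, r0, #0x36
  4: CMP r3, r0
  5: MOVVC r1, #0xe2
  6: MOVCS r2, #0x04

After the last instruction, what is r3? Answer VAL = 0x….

[0] flags=1000 → (cmp)
[1] flags=1000 PL?F → skip
[2] flags=1000 GT?F → skip
[3] flags=1000 EQ?F → skip
[4] flags=0011 → (cmp)
[5] flags=0011 VC?F → skip
[6] flags=0011 CS?T → r2=0x04

VAL = 0xd1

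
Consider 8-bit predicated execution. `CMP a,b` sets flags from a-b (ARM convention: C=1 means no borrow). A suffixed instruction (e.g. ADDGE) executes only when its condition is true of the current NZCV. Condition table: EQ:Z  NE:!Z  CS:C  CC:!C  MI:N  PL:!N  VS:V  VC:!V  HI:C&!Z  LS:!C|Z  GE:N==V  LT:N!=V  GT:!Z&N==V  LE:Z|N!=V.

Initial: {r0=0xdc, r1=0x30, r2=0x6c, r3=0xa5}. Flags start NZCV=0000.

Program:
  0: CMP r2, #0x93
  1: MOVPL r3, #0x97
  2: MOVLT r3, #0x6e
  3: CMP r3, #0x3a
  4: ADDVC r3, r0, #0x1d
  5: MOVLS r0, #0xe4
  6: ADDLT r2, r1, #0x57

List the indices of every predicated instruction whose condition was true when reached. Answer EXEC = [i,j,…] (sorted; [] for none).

[0] flags=1001 → (cmp)
[1] flags=1001 PL?F → skip
[2] flags=1001 LT?F → skip
[3] flags=0011 → (cmp)
[4] flags=0011 VC?F → skip
[5] flags=0011 LS?F → skip
[6] flags=0011 LT?T → r2=0x87

EXEC = [6]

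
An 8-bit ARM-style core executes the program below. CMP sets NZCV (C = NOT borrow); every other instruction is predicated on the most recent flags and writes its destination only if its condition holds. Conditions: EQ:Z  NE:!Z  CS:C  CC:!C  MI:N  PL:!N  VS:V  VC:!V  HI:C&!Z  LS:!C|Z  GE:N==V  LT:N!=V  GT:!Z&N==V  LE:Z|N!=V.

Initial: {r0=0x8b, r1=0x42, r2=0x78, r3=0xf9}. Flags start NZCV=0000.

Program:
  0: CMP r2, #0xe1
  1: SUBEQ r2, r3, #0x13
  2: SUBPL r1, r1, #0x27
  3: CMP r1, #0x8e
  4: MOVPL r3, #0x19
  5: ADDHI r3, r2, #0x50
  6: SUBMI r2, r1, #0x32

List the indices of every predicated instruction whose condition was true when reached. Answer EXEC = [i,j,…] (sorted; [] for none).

EXEC = [6]

[0] flags=1001 → (cmp)
[1] flags=1001 EQ?F → skip
[2] flags=1001 PL?F → skip
[3] flags=1001 → (cmp)
[4] flags=1001 PL?F → skip
[5] flags=1001 HI?F → skip
[6] flags=1001 MI?T → r2=0x10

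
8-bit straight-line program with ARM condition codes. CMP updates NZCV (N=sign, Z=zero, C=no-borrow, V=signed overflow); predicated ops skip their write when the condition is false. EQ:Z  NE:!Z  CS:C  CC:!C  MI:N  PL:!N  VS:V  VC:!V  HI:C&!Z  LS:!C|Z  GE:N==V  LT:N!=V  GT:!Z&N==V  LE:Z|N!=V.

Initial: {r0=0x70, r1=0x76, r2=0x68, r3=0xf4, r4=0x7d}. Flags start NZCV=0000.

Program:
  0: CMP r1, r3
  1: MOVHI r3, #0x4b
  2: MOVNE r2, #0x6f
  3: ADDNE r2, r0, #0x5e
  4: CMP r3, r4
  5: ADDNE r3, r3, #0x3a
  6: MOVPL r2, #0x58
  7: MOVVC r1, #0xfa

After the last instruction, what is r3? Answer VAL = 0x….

[0] flags=1001 → (cmp)
[1] flags=1001 HI?F → skip
[2] flags=1001 NE?T → r2=0x6f
[3] flags=1001 NE?T → r2=0xce
[4] flags=0011 → (cmp)
[5] flags=0011 NE?T → r3=0x2e
[6] flags=0011 PL?T → r2=0x58
[7] flags=0011 VC?F → skip

VAL = 0x2e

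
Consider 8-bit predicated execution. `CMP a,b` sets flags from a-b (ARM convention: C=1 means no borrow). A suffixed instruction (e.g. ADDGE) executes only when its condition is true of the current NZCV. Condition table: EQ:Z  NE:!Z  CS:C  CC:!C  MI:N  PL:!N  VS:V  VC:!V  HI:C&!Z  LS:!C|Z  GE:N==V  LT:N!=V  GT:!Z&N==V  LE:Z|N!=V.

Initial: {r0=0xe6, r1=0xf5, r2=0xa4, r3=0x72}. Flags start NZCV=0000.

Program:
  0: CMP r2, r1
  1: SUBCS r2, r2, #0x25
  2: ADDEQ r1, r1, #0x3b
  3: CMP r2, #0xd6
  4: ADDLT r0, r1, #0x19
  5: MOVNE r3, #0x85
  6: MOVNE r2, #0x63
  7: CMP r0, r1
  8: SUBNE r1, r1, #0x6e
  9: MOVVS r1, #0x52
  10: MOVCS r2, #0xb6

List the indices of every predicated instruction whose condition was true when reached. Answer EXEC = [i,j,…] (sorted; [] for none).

[0] flags=1000 → (cmp)
[1] flags=1000 CS?F → skip
[2] flags=1000 EQ?F → skip
[3] flags=1000 → (cmp)
[4] flags=1000 LT?T → r0=0x0e
[5] flags=1000 NE?T → r3=0x85
[6] flags=1000 NE?T → r2=0x63
[7] flags=0000 → (cmp)
[8] flags=0000 NE?T → r1=0x87
[9] flags=0000 VS?F → skip
[10] flags=0000 CS?F → skip

EXEC = [4,5,6,8]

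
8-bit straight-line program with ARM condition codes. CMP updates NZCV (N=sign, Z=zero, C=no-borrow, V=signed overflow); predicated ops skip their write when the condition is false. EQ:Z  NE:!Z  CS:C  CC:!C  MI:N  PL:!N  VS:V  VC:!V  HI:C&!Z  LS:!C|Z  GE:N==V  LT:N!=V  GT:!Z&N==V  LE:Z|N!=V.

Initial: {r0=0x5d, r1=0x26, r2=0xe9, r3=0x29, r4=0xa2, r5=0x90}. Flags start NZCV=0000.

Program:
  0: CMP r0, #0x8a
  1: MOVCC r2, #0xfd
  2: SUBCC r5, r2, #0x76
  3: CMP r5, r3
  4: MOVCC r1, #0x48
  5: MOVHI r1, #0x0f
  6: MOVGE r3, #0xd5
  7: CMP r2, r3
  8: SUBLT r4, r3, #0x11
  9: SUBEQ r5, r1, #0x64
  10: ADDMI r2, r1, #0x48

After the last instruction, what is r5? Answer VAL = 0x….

VAL = 0x87

0: ✓ CMP  NZCV=1001
1: ✓ MOVCC  r2←0xfd
2: ✓ SUBCC  r5←0x87
3: ✓ CMP  NZCV=0011
4: · MOVCC
5: ✓ MOVHI  r1←0x0f
6: · MOVGE
7: ✓ CMP  NZCV=1010
8: ✓ SUBLT  r4←0x18
9: · SUBEQ
10: ✓ ADDMI  r2←0x57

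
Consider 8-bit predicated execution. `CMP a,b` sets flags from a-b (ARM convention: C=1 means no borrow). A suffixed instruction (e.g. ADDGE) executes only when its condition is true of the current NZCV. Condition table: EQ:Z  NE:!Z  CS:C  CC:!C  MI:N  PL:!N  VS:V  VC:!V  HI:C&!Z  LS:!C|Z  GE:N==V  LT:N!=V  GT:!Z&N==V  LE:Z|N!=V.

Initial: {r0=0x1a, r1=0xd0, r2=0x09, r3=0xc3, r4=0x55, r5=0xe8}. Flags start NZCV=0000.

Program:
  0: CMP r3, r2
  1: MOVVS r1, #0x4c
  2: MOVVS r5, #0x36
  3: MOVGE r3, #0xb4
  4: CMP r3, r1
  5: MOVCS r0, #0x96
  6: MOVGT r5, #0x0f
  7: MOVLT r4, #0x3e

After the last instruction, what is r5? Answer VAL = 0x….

VAL = 0xe8

[0] flags=1010 → (cmp)
[1] flags=1010 VS?F → skip
[2] flags=1010 VS?F → skip
[3] flags=1010 GE?F → skip
[4] flags=1000 → (cmp)
[5] flags=1000 CS?F → skip
[6] flags=1000 GT?F → skip
[7] flags=1000 LT?T → r4=0x3e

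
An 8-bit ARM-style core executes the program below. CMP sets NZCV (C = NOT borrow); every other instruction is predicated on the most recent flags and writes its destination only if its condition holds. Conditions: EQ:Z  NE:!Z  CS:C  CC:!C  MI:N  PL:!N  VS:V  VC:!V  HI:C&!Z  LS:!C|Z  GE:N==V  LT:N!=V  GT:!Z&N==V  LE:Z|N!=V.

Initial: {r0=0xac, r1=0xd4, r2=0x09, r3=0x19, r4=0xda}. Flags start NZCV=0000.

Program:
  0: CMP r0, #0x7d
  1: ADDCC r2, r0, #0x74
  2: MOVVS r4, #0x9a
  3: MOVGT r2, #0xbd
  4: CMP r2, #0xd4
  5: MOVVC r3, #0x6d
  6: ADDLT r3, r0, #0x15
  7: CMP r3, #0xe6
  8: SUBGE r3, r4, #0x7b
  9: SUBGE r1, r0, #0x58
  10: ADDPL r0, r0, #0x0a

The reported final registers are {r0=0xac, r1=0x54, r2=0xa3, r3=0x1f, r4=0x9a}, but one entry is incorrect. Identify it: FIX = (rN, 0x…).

FIX = (r2, 0x09)

0: ✓ CMP  NZCV=0011
1: · ADDCC
2: ✓ MOVVS  r4←0x9a
3: · MOVGT
4: ✓ CMP  NZCV=0000
5: ✓ MOVVC  r3←0x6d
6: · ADDLT
7: ✓ CMP  NZCV=1001
8: ✓ SUBGE  r3←0x1f
9: ✓ SUBGE  r1←0x54
10: · ADDPL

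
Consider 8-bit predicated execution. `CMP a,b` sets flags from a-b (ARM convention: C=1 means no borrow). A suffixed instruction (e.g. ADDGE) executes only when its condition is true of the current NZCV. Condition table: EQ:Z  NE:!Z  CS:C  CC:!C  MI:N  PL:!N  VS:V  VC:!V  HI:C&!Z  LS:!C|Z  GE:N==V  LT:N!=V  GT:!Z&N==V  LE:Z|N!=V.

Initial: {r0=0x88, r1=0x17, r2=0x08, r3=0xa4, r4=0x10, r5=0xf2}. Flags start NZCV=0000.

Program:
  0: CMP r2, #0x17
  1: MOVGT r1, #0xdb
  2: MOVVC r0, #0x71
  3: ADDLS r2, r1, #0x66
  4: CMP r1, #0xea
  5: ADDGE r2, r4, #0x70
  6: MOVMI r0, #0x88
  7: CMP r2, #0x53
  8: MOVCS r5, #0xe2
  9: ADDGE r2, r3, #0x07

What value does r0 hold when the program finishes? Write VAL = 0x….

VAL = 0x71

0: ✓ CMP  NZCV=1000
1: · MOVGT
2: ✓ MOVVC  r0←0x71
3: ✓ ADDLS  r2←0x7d
4: ✓ CMP  NZCV=0000
5: ✓ ADDGE  r2←0x80
6: · MOVMI
7: ✓ CMP  NZCV=0011
8: ✓ MOVCS  r5←0xe2
9: · ADDGE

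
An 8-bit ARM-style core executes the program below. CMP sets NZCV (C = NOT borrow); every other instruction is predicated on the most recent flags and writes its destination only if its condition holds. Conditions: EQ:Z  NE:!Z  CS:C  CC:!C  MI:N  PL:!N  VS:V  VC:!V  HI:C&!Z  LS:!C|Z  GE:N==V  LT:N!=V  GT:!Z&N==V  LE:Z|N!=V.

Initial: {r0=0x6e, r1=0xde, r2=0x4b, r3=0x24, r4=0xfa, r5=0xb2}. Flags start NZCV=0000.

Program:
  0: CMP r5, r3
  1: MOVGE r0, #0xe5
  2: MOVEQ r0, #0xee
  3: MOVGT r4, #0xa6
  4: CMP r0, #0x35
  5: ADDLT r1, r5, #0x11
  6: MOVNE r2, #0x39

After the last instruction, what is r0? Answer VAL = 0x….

[0] flags=1010 → (cmp)
[1] flags=1010 GE?F → skip
[2] flags=1010 EQ?F → skip
[3] flags=1010 GT?F → skip
[4] flags=0010 → (cmp)
[5] flags=0010 LT?F → skip
[6] flags=0010 NE?T → r2=0x39

VAL = 0x6e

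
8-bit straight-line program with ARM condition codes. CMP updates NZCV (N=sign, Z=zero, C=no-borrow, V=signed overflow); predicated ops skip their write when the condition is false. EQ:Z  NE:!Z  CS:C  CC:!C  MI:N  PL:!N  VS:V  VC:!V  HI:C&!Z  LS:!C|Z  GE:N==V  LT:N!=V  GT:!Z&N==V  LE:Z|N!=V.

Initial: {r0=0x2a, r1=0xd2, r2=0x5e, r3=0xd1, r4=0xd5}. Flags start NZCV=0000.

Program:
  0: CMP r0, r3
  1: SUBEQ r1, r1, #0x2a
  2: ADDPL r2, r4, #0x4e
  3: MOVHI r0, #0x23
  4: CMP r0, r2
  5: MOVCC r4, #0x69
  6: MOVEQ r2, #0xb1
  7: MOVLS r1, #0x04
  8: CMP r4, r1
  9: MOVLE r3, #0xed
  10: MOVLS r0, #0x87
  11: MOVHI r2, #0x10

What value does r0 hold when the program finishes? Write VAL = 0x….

[0] flags=0000 → (cmp)
[1] flags=0000 EQ?F → skip
[2] flags=0000 PL?T → r2=0x23
[3] flags=0000 HI?F → skip
[4] flags=0010 → (cmp)
[5] flags=0010 CC?F → skip
[6] flags=0010 EQ?F → skip
[7] flags=0010 LS?F → skip
[8] flags=0010 → (cmp)
[9] flags=0010 LE?F → skip
[10] flags=0010 LS?F → skip
[11] flags=0010 HI?T → r2=0x10

VAL = 0x2a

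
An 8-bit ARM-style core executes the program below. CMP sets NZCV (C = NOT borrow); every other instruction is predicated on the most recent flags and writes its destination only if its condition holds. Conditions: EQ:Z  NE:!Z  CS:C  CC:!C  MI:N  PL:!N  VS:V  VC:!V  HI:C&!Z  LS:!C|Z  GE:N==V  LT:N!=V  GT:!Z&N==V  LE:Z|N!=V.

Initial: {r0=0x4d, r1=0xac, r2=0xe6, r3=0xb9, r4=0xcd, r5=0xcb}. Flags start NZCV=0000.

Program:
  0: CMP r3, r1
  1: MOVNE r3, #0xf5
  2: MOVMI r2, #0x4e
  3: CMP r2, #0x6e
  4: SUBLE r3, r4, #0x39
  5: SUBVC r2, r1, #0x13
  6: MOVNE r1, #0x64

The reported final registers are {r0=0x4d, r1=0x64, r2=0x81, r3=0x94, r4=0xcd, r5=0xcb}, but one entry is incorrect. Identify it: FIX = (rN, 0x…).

0: ✓ CMP  NZCV=0010
1: ✓ MOVNE  r3←0xf5
2: · MOVMI
3: ✓ CMP  NZCV=0011
4: ✓ SUBLE  r3←0x94
5: · SUBVC
6: ✓ MOVNE  r1←0x64

FIX = (r2, 0xe6)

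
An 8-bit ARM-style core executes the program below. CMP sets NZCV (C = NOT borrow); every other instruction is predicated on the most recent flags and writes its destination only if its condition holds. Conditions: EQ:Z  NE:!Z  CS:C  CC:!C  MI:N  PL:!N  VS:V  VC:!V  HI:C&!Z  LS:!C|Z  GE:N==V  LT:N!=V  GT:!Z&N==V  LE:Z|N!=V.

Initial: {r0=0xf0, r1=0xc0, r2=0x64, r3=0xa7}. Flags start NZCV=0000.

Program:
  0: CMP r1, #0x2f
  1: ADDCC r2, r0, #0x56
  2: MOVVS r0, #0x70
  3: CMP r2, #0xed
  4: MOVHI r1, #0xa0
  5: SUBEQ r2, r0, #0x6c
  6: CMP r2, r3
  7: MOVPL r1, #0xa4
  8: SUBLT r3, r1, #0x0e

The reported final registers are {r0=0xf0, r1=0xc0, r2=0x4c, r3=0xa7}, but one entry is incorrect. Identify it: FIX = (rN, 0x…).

FIX = (r2, 0x64)

0: ✓ CMP  NZCV=1010
1: · ADDCC
2: · MOVVS
3: ✓ CMP  NZCV=0000
4: · MOVHI
5: · SUBEQ
6: ✓ CMP  NZCV=1001
7: · MOVPL
8: · SUBLT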